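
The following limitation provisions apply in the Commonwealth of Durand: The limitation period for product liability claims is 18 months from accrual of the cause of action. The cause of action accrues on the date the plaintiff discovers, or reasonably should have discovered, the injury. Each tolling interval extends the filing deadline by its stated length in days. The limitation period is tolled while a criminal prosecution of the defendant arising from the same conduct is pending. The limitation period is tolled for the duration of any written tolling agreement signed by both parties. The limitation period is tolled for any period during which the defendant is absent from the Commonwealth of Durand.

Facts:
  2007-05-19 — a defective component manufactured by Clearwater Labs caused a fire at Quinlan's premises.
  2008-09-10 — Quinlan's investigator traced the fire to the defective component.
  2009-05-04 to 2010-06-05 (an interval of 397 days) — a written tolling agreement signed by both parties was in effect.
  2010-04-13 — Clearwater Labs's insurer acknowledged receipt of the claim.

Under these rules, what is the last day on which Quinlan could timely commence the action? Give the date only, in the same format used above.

2011-04-11

Accrual is tied to discovery, so the period began on 2008-09-10 rather than on 2007-05-19 when the act occurred.
18 months from 2008-09-10 is 2010-03-10.
Because the written tolling agreement ran from 2009-05-04 to 2010-06-05, the deadline is extended by 397 days to 2011-04-11.
The other events in the timeline have no effect on the limitation period under the stated rules.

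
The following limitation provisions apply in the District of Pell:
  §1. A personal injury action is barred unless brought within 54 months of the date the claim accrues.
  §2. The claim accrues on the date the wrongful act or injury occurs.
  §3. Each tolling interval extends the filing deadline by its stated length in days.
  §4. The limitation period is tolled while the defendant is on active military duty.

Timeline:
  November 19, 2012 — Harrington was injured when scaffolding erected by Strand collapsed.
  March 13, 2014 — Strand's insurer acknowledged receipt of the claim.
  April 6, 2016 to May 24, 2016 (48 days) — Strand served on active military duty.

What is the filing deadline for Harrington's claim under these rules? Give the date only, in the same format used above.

The limitation period began to run on November 19, 2012.
54 months from November 19, 2012 is May 19, 2017.
The defendant's active military service from April 6, 2016 to May 24, 2016 tolled the period for 48 days, extending the deadline to July 6, 2017.
Nothing else in the chronology tolls or restarts the period.

July 6, 2017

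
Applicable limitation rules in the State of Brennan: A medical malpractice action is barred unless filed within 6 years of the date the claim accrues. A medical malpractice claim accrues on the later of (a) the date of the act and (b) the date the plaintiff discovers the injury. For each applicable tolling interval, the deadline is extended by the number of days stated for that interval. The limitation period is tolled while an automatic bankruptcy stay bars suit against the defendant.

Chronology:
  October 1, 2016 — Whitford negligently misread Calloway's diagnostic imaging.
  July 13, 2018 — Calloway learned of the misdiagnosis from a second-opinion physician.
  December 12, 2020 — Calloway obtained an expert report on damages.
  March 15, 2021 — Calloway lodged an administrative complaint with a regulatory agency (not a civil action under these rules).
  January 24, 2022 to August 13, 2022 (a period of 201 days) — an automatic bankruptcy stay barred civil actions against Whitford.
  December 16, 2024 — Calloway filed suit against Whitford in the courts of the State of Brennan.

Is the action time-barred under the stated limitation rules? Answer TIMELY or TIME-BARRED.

TIMELY

Taking the later of the act (October 1, 2016) and discovery (July 13, 2018), the claim accrued on July 13, 2018.
Adding the 6 years base period to July 13, 2018 gives a deadline of July 13, 2024, before any tolling.
The period was tolled for 201 days by the automatic bankruptcy stay (January 24, 2022 to August 13, 2022), pushing the deadline to January 30, 2025.
None of the other events listed affects the running of the period under the stated rules.
Filing on December 16, 2024 beat the January 30, 2025 deadline — the action is timely.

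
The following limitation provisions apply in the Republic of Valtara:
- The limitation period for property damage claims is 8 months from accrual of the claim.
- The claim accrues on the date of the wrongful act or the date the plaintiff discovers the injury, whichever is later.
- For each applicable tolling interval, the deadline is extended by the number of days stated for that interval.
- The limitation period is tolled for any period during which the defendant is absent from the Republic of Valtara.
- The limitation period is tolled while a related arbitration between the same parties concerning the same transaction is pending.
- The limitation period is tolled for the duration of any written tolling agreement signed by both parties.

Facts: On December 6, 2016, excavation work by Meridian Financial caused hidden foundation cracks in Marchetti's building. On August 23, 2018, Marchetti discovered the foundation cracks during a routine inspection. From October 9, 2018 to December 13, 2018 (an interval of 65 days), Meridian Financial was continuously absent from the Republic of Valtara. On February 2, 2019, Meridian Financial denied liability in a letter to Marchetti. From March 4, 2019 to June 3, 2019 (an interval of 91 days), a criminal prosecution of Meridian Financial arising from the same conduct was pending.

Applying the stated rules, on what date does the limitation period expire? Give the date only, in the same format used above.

June 27, 2019

Taking the later of the act (December 6, 2016) and discovery (August 23, 2018), the claim accrued on August 23, 2018.
The untolled deadline — 8 months after August 23, 2018 — is April 23, 2019.
The period was tolled for 65 days by the defendant's absence from the jurisdiction (October 9, 2018 to December 13, 2018), pushing the deadline to June 27, 2019.
The pending criminal prosecution from March 4, 2019 to June 3, 2019 does not toll the period, because no stated rule makes a criminal prosecution a tolling event.
Nothing else in the chronology tolls or restarts the period.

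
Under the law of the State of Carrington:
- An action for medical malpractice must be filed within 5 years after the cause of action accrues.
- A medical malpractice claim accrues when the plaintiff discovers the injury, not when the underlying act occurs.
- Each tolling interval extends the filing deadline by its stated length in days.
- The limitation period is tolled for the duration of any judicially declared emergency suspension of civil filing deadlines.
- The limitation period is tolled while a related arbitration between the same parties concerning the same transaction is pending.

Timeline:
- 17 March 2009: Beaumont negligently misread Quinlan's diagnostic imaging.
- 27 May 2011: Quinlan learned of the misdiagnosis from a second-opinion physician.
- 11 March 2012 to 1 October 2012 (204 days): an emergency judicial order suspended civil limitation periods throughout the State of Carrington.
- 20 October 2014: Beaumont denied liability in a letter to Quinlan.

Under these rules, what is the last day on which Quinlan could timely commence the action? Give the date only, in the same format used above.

Accrual is tied to discovery, so the period began on 27 May 2011 rather than on 17 March 2009 when the act occurred.
The untolled deadline — 5 years after 27 May 2011 — is 27 May 2016.
The emergency suspension of filing deadlines from 11 March 2012 to 1 October 2012 tolled the period for 204 days, extending the deadline to 17 December 2016.
The other events in the timeline have no effect on the limitation period under the stated rules.

17 December 2016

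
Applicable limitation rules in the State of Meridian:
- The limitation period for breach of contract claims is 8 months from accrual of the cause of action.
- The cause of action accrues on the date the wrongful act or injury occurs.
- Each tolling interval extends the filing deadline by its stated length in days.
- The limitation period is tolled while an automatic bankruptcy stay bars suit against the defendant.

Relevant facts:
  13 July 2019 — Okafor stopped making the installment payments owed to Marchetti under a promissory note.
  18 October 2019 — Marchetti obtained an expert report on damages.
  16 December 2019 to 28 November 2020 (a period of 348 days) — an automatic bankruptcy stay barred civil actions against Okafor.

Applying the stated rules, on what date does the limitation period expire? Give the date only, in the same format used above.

24 February 2021

The cause of action accrued on 13 July 2019, the date of the act.
The untolled deadline — 8 months after 13 July 2019 — is 13 March 2020.
The period was tolled for 348 days by the automatic bankruptcy stay (16 December 2019 to 28 November 2020), pushing the deadline to 24 February 2021.
The other events in the timeline have no effect on the limitation period under the stated rules.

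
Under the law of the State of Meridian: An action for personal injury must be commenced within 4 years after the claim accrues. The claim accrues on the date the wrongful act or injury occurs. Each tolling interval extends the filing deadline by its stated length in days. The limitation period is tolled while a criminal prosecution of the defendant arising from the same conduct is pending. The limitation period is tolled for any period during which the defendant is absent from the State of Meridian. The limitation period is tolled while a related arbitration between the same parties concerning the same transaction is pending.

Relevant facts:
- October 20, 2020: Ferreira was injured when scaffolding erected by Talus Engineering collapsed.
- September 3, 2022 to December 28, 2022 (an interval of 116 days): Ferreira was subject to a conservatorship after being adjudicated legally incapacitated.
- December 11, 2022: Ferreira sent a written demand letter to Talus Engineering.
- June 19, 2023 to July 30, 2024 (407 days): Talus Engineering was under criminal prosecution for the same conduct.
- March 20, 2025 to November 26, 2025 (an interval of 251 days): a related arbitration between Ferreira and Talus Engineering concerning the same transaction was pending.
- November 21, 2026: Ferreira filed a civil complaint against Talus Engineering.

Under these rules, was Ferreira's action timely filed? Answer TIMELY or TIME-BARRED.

TIME-BARRED

The limitation period began to run on October 20, 2020.
The untolled deadline — 4 years after October 20, 2020 — is October 20, 2024.
The period was tolled for 407 days by the pending criminal prosecution (June 19, 2023 to July 30, 2024), pushing the deadline to December 1, 2025.
The period was tolled for 251 days by the pending related arbitration (March 20, 2025 to November 26, 2025), pushing the deadline to August 9, 2026.
Although the plaintiff's incapacity ran from September 3, 2022 to December 28, 2022, the stated rules do not make that a tolling event, so it is disregarded.
None of the other events listed affects the running of the period under the stated rules.
Ferreira filed on November 21, 2026, after the August 9, 2026 deadline, so the action is time-barred.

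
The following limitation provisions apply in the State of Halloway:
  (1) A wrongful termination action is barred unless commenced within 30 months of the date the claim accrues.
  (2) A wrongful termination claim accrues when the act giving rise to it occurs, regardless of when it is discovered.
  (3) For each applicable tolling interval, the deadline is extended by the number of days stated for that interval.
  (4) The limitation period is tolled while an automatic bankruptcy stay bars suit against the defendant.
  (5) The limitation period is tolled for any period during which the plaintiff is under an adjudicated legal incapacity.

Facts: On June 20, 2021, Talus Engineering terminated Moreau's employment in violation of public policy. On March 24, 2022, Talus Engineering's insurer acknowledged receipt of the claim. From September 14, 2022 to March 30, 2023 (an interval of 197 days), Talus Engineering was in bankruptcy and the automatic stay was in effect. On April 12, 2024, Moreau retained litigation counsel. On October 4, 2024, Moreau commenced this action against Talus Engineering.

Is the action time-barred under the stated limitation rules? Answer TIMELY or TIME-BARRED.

The claim accrued on June 20, 2021, the date of the act.
30 months from June 20, 2021 is December 20, 2023.
The automatic bankruptcy stay from September 14, 2022 to March 30, 2023 tolled the period for 197 days, extending the deadline to July 4, 2024.
The other events in the timeline have no effect on the limitation period under the stated rules.
Moreau filed on October 4, 2024, after the July 4, 2024 deadline, so the action is time-barred.

TIME-BARRED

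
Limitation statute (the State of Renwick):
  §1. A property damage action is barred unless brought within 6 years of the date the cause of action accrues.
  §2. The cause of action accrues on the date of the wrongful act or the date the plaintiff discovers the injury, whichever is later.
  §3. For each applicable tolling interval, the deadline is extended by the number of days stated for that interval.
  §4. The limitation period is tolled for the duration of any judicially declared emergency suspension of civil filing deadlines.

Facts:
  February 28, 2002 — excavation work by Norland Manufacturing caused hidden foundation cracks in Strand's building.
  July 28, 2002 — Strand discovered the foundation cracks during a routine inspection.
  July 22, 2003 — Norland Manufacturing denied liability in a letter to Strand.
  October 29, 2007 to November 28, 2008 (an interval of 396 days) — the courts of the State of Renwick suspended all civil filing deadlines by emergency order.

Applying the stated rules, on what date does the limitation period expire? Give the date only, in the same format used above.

Taking the later of the act (February 28, 2002) and discovery (July 28, 2002), the claim accrued on July 28, 2002.
Adding the 6 years base period to July 28, 2002 gives a deadline of July 28, 2008, before any tolling.
The period was tolled for 396 days by the emergency suspension of filing deadlines (October 29, 2007 to November 28, 2008), pushing the deadline to August 28, 2009.
None of the other events listed affects the running of the period under the stated rules.

August 28, 2009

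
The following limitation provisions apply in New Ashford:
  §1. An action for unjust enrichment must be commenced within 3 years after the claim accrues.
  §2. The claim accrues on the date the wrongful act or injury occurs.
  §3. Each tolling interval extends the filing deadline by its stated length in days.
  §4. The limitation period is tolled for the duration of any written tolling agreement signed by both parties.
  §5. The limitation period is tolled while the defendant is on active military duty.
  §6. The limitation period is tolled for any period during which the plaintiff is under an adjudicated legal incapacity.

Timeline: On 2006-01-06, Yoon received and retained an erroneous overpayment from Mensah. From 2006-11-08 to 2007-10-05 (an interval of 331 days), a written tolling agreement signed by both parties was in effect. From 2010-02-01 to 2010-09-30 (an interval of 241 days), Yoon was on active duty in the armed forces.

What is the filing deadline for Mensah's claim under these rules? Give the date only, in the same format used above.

2009-12-03

The limitation period began to run on 2006-01-06.
3 years from 2006-01-06 is 2009-01-06.
The period was tolled for 331 days by the written tolling agreement (2006-11-08 to 2007-10-05), pushing the deadline to 2009-12-03.
By the time the defendant's active military service began on 2010-02-01, the limitation period had already expired on 2009-12-03; that interval cannot revive it.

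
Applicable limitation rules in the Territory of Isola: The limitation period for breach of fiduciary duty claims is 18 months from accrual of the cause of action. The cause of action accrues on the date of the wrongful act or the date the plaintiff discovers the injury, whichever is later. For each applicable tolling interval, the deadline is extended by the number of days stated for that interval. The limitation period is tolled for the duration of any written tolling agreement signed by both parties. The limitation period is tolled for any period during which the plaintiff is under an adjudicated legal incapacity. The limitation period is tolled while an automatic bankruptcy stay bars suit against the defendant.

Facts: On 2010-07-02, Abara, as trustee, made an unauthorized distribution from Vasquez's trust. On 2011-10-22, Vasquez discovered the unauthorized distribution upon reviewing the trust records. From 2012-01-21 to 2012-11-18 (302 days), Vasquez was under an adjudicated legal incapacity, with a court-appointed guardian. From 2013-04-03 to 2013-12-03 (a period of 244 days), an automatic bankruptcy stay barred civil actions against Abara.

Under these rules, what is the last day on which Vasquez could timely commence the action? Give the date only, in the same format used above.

The claim accrued on 2011-10-22 — the later of the 2010-07-02 act and the 2011-10-22 discovery.
Adding the 18 months base period to 2011-10-22 gives a deadline of 2013-04-22, before any tolling.
The plaintiff's legal incapacity from 2012-01-21 to 2012-11-18 tolled the period for 302 days, extending the deadline to 2014-02-18.
The period was tolled for 244 days by the automatic bankruptcy stay (2013-04-03 to 2013-12-03), pushing the deadline to 2014-10-20.

2014-10-20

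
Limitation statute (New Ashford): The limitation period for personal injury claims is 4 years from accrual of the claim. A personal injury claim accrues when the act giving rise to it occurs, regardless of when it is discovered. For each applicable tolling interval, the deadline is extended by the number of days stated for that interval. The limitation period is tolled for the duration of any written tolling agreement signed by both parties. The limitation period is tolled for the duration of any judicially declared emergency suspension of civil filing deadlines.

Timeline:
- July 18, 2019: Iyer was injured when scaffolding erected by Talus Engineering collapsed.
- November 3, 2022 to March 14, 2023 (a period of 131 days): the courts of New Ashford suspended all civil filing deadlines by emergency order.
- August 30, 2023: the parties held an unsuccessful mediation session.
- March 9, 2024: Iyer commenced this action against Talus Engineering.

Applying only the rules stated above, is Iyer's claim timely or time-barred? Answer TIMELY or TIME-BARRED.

TIME-BARRED

The limitation period began to run on July 18, 2019.
The untolled deadline — 4 years after July 18, 2019 — is July 18, 2023.
The period was tolled for 131 days by the emergency suspension of filing deadlines (November 3, 2022 to March 14, 2023), pushing the deadline to November 26, 2023.
Nothing else in the chronology tolls or restarts the period.
Filing on March 9, 2024 missed the November 26, 2023 deadline — the action is time-barred.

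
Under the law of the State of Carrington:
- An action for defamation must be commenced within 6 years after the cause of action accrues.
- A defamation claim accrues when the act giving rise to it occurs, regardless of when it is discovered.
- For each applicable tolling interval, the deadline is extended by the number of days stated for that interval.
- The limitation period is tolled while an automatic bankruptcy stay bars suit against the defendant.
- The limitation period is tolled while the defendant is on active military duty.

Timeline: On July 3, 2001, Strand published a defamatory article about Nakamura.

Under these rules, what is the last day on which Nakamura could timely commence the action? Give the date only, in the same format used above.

The cause of action accrued on July 3, 2001, the date of the act.
6 years from July 3, 2001 is July 3, 2007.

July 3, 2007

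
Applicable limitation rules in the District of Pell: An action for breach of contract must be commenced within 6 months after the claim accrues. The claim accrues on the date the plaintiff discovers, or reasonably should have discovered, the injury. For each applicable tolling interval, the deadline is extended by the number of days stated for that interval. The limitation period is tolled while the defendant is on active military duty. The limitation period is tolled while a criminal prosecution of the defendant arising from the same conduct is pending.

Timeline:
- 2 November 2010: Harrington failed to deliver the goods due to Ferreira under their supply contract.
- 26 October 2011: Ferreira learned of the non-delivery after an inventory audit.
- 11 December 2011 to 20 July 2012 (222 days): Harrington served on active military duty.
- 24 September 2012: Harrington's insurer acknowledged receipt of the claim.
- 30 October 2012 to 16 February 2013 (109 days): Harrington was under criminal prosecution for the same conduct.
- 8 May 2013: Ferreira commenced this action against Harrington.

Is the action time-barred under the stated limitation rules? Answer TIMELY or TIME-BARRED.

TIME-BARRED

Accrual is tied to discovery, so the period began on 26 October 2011 rather than on 2 November 2010 when the act occurred.
The untolled deadline — 6 months after 26 October 2011 — is 26 April 2012.
Because the defendant's active military service ran from 11 December 2011 to 20 July 2012, the deadline is extended by 222 days to 4 December 2012.
The pending criminal prosecution from 30 October 2012 to 16 February 2013 tolled the period for 109 days, extending the deadline to 23 March 2013.
The other events in the timeline have no effect on the limitation period under the stated rules.
The 8 May 2013 filing falls after the 23 March 2013 deadline; the claim is time-barred.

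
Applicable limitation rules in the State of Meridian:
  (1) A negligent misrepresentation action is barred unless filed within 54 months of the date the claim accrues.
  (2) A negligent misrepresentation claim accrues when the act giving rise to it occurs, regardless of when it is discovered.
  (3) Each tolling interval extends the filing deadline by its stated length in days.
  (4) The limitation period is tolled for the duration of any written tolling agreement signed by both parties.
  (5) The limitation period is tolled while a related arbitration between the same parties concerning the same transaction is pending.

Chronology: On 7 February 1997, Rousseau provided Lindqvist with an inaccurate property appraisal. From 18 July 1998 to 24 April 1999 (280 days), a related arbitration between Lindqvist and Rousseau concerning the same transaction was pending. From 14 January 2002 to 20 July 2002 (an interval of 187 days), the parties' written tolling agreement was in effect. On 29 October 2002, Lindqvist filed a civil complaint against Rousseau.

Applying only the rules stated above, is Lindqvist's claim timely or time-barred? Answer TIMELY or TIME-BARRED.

The claim accrued on 7 February 1997, when the wrongful act occurred.
The untolled deadline — 54 months after 7 February 1997 — is 7 August 2001.
The pending related arbitration from 18 July 1998 to 24 April 1999 tolled the period for 280 days, extending the deadline to 14 May 2002.
Because the written tolling agreement ran from 14 January 2002 to 20 July 2002, the deadline is extended by 187 days to 17 November 2002.
The 29 October 2002 filing precedes the 17 November 2002 deadline; the claim is timely.

TIMELY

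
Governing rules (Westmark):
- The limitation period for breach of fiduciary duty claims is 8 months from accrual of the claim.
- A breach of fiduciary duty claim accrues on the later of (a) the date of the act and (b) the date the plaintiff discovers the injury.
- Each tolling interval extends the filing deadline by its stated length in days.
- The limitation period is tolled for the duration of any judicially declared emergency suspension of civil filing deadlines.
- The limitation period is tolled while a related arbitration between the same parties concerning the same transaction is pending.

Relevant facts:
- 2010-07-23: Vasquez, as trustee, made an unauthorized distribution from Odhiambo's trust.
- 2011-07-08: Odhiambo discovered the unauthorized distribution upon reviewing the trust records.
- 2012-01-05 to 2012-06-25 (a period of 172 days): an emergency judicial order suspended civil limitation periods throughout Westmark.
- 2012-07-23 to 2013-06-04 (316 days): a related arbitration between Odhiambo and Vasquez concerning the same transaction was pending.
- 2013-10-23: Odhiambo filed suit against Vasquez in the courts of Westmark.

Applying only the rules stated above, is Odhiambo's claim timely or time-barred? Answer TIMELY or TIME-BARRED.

Because discovery on 2011-07-08 post-dates the 2010-07-23 act, accrual under the later-of rule falls on 2011-07-08.
Adding the 8 months base period to 2011-07-08 gives a deadline of 2012-03-08, before any tolling.
The emergency suspension of filing deadlines from 2012-01-05 to 2012-06-25 tolled the period for 172 days, extending the deadline to 2012-08-27.
The pending related arbitration from 2012-07-23 to 2013-06-04 tolled the period for 316 days, extending the deadline to 2013-07-09.
The 2013-10-23 filing falls after the 2013-07-09 deadline; the claim is time-barred.

TIME-BARRED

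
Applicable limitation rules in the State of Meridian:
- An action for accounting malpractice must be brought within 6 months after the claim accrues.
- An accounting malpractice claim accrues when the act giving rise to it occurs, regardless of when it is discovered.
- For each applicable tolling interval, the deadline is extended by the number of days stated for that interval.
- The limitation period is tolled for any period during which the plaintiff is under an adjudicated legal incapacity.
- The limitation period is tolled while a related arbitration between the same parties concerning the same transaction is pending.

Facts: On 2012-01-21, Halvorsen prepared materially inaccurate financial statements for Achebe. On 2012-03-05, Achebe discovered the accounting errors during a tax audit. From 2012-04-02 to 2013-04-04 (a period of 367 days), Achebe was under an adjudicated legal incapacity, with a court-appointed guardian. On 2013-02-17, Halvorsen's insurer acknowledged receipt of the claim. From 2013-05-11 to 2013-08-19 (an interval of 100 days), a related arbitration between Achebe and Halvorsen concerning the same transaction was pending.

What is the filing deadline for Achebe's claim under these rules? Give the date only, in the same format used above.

The claim accrued on 2012-01-21, when the wrongful act occurred; under the stated occurrence rule the 2012-03-05 discovery does not delay accrual.
6 months from 2012-01-21 is 2012-07-21.
The plaintiff's legal incapacity from 2012-04-02 to 2013-04-04 tolled the period for 367 days, extending the deadline to 2013-07-23.
Because the pending related arbitration ran from 2013-05-11 to 2013-08-19, the deadline is extended by 100 days to 2013-10-31.
Nothing else in the chronology tolls or restarts the period.

2013-10-31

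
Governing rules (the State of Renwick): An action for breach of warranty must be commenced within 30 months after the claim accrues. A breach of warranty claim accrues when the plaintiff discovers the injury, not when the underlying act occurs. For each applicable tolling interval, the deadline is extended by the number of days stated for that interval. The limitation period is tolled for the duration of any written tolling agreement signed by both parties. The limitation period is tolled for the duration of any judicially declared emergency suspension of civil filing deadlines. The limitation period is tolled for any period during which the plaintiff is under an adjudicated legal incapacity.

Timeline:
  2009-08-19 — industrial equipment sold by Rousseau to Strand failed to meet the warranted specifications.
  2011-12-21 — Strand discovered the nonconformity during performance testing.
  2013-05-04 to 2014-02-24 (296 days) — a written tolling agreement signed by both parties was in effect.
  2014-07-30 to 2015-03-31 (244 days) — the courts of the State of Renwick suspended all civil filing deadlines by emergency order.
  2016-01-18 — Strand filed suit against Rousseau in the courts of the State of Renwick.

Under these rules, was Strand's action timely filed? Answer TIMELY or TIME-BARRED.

Under the discovery rule, the claim accrued on 2011-12-21, when Strand discovered the injury — not on the 2009-08-19 date of the underlying act.
30 months from 2011-12-21 is 2014-06-21.
Because the written tolling agreement ran from 2013-05-04 to 2014-02-24, the deadline is extended by 296 days to 2015-04-13.
The emergency suspension of filing deadlines from 2014-07-30 to 2015-03-31 tolled the period for 244 days, extending the deadline to 2015-12-13.
Strand filed on 2016-01-18, after the 2015-12-13 deadline, so the action is time-barred.

TIME-BARRED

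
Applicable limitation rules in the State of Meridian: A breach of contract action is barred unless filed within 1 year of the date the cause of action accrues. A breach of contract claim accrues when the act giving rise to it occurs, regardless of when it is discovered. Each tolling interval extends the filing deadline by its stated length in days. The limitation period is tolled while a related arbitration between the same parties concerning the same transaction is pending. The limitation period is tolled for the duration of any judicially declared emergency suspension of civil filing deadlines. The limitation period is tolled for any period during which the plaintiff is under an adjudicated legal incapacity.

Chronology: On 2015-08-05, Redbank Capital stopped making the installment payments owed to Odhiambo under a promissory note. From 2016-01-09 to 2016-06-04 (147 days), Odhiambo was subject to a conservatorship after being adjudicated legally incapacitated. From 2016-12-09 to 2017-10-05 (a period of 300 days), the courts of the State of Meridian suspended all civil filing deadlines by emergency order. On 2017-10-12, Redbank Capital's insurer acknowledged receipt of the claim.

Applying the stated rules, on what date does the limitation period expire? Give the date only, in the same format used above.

2017-10-26

The cause of action accrued on 2015-08-05, the date of the act.
Adding the 1 year base period to 2015-08-05 gives a deadline of 2016-08-05, before any tolling.
The plaintiff's legal incapacity from 2016-01-09 to 2016-06-04 tolled the period for 147 days, extending the deadline to 2016-12-30.
Because the emergency suspension of filing deadlines ran from 2016-12-09 to 2017-10-05, the deadline is extended by 300 days to 2017-10-26.
Nothing else in the chronology tolls or restarts the period.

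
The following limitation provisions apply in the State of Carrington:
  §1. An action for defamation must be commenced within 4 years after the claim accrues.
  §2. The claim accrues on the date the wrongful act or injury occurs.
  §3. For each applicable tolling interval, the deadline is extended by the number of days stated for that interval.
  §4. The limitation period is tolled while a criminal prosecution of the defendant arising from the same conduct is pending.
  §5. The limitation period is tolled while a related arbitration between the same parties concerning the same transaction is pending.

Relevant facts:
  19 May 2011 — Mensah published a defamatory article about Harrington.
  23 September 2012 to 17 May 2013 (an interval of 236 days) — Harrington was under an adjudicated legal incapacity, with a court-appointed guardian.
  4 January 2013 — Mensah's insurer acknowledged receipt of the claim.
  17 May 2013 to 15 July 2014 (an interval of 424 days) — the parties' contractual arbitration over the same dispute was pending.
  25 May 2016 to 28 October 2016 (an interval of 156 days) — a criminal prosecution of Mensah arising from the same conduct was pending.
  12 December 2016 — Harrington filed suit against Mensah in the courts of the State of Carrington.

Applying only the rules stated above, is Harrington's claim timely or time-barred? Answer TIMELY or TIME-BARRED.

The claim accrued on 19 May 2011, the date of the act.
Adding the 4 years base period to 19 May 2011 gives a deadline of 19 May 2015, before any tolling.
The pending related arbitration from 17 May 2013 to 15 July 2014 tolled the period for 424 days, extending the deadline to 16 July 2016.
The period was tolled for 156 days by the pending criminal prosecution (25 May 2016 to 28 October 2016), pushing the deadline to 19 December 2016.
No stated provision tolls the period for the plaintiff's incapacity, so the interval from 23 September 2012 to 17 May 2013 has no effect on the deadline.
Nothing else in the chronology tolls or restarts the period.
Harrington filed on 12 December 2016, before the 19 December 2016 deadline, so the action is timely.

TIMELY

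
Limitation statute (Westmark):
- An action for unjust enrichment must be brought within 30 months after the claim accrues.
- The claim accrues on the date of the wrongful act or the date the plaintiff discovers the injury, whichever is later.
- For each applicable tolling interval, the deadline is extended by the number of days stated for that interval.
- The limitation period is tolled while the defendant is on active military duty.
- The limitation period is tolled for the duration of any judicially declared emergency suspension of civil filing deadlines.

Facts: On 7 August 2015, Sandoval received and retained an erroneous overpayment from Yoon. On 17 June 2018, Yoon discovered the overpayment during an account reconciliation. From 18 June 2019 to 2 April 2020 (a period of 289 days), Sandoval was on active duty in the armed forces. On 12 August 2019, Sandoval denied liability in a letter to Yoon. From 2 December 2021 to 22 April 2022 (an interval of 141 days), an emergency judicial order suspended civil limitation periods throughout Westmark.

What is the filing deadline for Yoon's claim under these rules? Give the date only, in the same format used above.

2 October 2021

Taking the later of the act (7 August 2015) and discovery (17 June 2018), the claim accrued on 17 June 2018.
Adding the 30 months base period to 17 June 2018 gives a deadline of 17 December 2020, before any tolling.
Because the defendant's active military service ran from 18 June 2019 to 2 April 2020, the deadline is extended by 289 days to 2 October 2021.
The emergency suspension of filing deadlines from 2 December 2021 to 22 April 2022 began after the period had already run on 2 October 2021, so it has no tolling effect.
Nothing else in the chronology tolls or restarts the period.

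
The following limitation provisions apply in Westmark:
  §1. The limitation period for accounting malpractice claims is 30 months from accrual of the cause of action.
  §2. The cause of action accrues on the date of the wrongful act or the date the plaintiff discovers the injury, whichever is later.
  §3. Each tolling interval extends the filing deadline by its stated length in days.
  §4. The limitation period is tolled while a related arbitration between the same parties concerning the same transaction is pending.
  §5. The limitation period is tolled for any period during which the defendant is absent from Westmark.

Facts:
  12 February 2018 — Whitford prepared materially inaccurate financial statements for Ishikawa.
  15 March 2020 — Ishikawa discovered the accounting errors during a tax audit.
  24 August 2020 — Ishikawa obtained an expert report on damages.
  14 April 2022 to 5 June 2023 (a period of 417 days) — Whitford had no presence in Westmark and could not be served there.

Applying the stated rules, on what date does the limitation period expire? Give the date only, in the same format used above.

Because discovery on 15 March 2020 post-dates the 12 February 2018 act, accrual under the later-of rule falls on 15 March 2020.
30 months from 15 March 2020 is 15 September 2022.
The defendant's absence from the jurisdiction from 14 April 2022 to 5 June 2023 tolled the period for 417 days, extending the deadline to 6 November 2023.
The other events in the timeline have no effect on the limitation period under the stated rules.

6 November 2023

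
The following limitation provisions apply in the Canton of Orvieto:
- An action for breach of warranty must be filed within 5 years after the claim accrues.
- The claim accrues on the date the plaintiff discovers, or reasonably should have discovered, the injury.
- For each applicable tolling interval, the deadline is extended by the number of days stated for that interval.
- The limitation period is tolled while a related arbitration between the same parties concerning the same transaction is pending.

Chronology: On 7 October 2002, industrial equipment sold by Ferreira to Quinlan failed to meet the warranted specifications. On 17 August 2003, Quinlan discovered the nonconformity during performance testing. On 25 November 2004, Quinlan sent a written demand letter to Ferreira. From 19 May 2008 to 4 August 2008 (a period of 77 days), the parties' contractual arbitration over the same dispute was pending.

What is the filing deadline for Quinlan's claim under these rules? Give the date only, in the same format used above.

The claim did not accrue until Quinlan discovered the injury on 17 August 2003; the 7 October 2002 act date does not start the clock under the stated rule.
5 years from 17 August 2003 is 17 August 2008.
Because the pending related arbitration ran from 19 May 2008 to 4 August 2008, the deadline is extended by 77 days to 2 November 2008.
None of the other events listed affects the running of the period under the stated rules.

2 November 2008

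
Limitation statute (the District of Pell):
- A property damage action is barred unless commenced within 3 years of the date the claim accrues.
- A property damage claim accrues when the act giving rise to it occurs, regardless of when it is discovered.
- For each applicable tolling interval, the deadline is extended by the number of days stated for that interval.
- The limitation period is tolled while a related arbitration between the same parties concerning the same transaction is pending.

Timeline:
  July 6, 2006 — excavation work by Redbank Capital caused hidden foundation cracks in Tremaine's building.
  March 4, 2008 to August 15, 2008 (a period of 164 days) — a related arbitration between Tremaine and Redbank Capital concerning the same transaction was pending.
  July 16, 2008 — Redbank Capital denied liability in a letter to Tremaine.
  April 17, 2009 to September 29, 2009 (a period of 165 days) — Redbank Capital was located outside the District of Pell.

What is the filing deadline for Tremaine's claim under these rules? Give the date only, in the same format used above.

December 17, 2009

The limitation period began to run on July 6, 2006.
Adding the 3 years base period to July 6, 2006 gives a deadline of July 6, 2009, before any tolling.
Because the pending related arbitration ran from March 4, 2008 to August 15, 2008, the deadline is extended by 164 days to December 17, 2009.
Although the defendant's absence ran from April 17, 2009 to September 29, 2009, the stated rules do not make that a tolling event, so it is disregarded.
None of the other events listed affects the running of the period under the stated rules.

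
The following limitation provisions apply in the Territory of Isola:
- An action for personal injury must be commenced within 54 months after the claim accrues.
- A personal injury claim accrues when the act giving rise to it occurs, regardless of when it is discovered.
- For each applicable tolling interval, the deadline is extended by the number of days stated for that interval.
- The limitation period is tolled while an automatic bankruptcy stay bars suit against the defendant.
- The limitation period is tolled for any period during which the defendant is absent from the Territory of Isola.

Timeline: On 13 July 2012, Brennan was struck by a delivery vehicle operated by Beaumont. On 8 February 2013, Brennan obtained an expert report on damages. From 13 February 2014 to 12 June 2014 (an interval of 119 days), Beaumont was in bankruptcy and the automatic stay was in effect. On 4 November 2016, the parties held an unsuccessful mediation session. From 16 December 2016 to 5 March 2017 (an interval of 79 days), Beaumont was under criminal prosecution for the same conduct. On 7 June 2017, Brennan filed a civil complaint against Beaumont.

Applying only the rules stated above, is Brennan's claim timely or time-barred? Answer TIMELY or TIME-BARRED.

TIME-BARRED

The limitation period began to run on 13 July 2012.
The untolled deadline — 54 months after 13 July 2012 — is 13 January 2017.
The automatic bankruptcy stay from 13 February 2014 to 12 June 2014 tolled the period for 119 days, extending the deadline to 12 May 2017.
No stated provision tolls the period for a criminal prosecution, so the interval from 16 December 2016 to 5 March 2017 has no effect on the deadline.
None of the other events listed affects the running of the period under the stated rules.
Filing on 7 June 2017 missed the 12 May 2017 deadline — the action is time-barred.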